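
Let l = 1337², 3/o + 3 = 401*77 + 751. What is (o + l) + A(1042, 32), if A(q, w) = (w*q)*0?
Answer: 56531869628/31625 ≈ 1.7876e+6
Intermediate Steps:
A(q, w) = 0 (A(q, w) = (q*w)*0 = 0)
o = 3/31625 (o = 3/(-3 + (401*77 + 751)) = 3/(-3 + (30877 + 751)) = 3/(-3 + 31628) = 3/31625 ≈ 9.4862e-5)
l = 1787569
(o + l) + A(1042, 32) = (3/31625 + 1787569) + 0 = 56531869628/31625 + 0 = 56531869628/31625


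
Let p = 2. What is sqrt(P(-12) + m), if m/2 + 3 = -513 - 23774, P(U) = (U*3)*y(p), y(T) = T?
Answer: 2*I*sqrt(12163) ≈ 220.57*I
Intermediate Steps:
P(U) = 6*U (P(U) = (U*3)*2 = (3*U)*2 = 6*U)
m = -48580 (m = -6 + 2*(-513 - 23774) = -6 + 2*(-24287) = -6 - 48574 = -48580)
sqrt(P(-12) + m) = sqrt(6*(-12) - 48580) = sqrt(-72 - 48580) = sqrt(-48652) = 2*I*sqrt(12163)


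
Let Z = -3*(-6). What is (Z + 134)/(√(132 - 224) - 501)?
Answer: -76152/251093 - 304*I*√23/251093 ≈ -0.30328 - 0.0058063*I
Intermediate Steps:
Z = 18
(Z + 134)/(√(132 - 224) - 501) = (18 + 134)/(√(132 - 224) - 501) = 152/(√(-92) - 501) = 152/(2*I*√23 - 501) = 152/(-501 + 2*I*√23)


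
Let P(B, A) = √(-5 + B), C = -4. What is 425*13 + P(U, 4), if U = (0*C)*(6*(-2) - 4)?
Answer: 5525 + I*√5 ≈ 5525.0 + 2.2361*I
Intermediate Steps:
U = 0 (U = (0*(-4))*(6*(-2) - 4) = 0*(-12 - 4) = 0*(-16) = 0)
425*13 + P(U, 4) = 425*13 + √(-5 + 0) = 5525 + √(-5) = 5525 + I*√5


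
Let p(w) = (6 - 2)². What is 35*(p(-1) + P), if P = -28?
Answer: -420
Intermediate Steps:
p(w) = 16 (p(w) = 4² = 16)
35*(p(-1) + P) = 35*(16 - 28) = 35*(-12) = -420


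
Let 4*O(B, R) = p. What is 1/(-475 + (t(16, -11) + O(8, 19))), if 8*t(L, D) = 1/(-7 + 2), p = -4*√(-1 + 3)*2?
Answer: -760040/361025201 + 3200*√2/361025201 ≈ -0.0020927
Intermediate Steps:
p = -8*√2 (p = -4*√2*2 = -8*√2 ≈ -11.314)
O(B, R) = -2*√2 (O(B, R) = (-8*√2)/4 = -2*√2)
t(L, D) = -1/40 (t(L, D) = 1/(8*(-7 + 2)) = (⅛)/(-5) = (⅛)*(-⅕) = -1/40)
1/(-475 + (t(16, -11) + O(8, 19))) = 1/(-475 + (-1/40 - 2*√2)) = 1/(-19001/40 - 2*√2)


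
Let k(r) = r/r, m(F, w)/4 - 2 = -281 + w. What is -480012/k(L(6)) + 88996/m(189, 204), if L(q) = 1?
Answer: -36023149/75 ≈ -4.8031e+5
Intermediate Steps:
m(F, w) = -1116 + 4*w (m(F, w) = 8 + 4*(-281 + w) = 8 + (-1124 + 4*w) = -1116 + 4*w)
k(r) = 1
-480012/k(L(6)) + 88996/m(189, 204) = -480012/1 + 88996/(-1116 + 4*204) = -480012*1 + 88996/(-1116 + 816) = -480012 + 88996/(-300) = -480012 + 88996*(-1/300) = -480012 - 22249/75 = -36023149/75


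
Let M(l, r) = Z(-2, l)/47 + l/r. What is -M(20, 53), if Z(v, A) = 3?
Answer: -1099/2491 ≈ -0.44119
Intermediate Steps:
M(l, r) = 3/47 + l/r
-M(20, 53) = -(3/47 + 20/53) = -1*1099/2491 = -1099/2491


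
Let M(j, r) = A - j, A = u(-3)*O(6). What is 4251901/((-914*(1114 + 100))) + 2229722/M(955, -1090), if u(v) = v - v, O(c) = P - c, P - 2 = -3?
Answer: -2478151177767/1059664180 ≈ -2338.6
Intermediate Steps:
P = -1 (P = 2 - 3 = -1)
O(c) = -1 - c
u(v) = 0
A = 0 (A = 0*(-1 - 1*6) = 0*(-1 - 6) = 0*(-7) = 0)
M(j, r) = -j (M(j, r) = 0 - j = -j)
4251901/((-914*(1114 + 100))) + 2229722/M(955, -1090) = 4251901/((-914*(1114 + 100))) + 2229722/((-1*955)) = 4251901/((-914*1214)) + 2229722/(-955) = 4251901/(-1109596) + 2229722*(-1/955) = 4251901*(-1/1109596) - 2229722/955 = -4251901/1109596 - 2229722/955 = -2478151177767/1059664180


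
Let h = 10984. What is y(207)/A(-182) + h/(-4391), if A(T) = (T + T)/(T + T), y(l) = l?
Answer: 897953/4391 ≈ 204.50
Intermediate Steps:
A(T) = 1 (A(T) = (2*T)/((2*T)) = (2*T)*(1/(2*T)) = 1)
y(207)/A(-182) + h/(-4391) = 207/1 + 10984/(-4391) = 207*1 + 10984*(-1/4391) = 207 - 10984/4391 = 897953/4391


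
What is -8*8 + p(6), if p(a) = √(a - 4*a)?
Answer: -64 + 3*I*√2 ≈ -64.0 + 4.2426*I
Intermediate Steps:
p(a) = √3*√(-a) (p(a) = √(-3*a) = √3*√(-a))
-8*8 + p(6) = -8*8 + √3*√(-1*6) = -64 + √3*√(-6) = -64 + √3*(I*√6) = -64 + 3*I*√2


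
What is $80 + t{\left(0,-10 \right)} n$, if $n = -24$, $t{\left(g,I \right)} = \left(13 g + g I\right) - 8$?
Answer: $272$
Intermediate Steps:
$t{\left(g,I \right)} = -8 + 13 g + I g$ ($t{\left(g,I \right)} = \left(13 g + I g\right) - 8 = -8 + 13 g + I g$)
$80 + t{\left(0,-10 \right)} n = 80 + \left(-8 + 13 \cdot 0 - 0\right) \left(-24\right) = 80 + \left(-8 + 0 + 0\right) \left(-24\right) = 80 - -192 = 80 + 192 = 272$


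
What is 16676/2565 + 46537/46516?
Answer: 895068221/119313540 ≈ 7.5018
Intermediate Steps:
16676/2565 + 46537/46516 = 895068221/119313540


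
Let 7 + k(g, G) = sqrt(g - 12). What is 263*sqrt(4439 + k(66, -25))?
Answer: 263*sqrt(4432 + 3*sqrt(6)) ≈ 17523.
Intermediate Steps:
k(g, G) = -7 + sqrt(-12 + g) (k(g, G) = -7 + sqrt(g - 12) = -7 + sqrt(-12 + g))
263*sqrt(4439 + k(66, -25)) = 263*sqrt(4439 + (-7 + sqrt(-12 + 66))) = 263*sqrt(4439 + (-7 + sqrt(54))) = 263*sqrt(4439 + (-7 + 3*sqrt(6))) = 263*sqrt(4432 + 3*sqrt(6))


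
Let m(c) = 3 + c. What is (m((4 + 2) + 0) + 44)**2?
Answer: 2809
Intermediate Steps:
(m((4 + 2) + 0) + 44)**2 = ((3 + ((4 + 2) + 0)) + 44)**2 = ((3 + (6 + 0)) + 44)**2 = ((3 + 6) + 44)**2 = (9 + 44)**2 = 53**2 = 2809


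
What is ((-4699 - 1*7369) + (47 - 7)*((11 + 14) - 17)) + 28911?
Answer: 17163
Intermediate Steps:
((-4699 - 1*7369) + (47 - 7)*((11 + 14) - 17)) + 28911 = ((-4699 - 7369) + 40*(25 - 17)) + 28911 = (-12068 + 40*8) + 28911 = (-12068 + 320) + 28911 = -11748 + 28911 = 17163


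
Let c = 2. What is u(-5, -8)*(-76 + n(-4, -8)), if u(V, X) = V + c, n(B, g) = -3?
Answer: 237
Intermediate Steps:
u(V, X) = 2 + V (u(V, X) = V + 2 = 2 + V)
u(-5, -8)*(-76 + n(-4, -8)) = (2 - 5)*(-76 - 3) = -3*(-79) = 237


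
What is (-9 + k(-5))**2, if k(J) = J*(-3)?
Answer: 36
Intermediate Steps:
k(J) = -3*J
(-9 + k(-5))**2 = (-9 - 3*(-5))**2 = (-9 + 15)**2 = 6**2 = 36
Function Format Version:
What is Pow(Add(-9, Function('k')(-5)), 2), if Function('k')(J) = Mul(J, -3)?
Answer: 36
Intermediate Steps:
Function('k')(J) = Mul(-3, J)
Pow(Add(-9, Function('k')(-5)), 2) = Pow(Add(-9, Mul(-3, -5)), 2) = Pow(Add(-9, 15), 2) = Pow(6, 2) = 36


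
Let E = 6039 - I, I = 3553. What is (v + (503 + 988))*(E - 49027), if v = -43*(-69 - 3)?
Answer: -213483567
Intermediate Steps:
v = 3096 (v = -43*(-72) = 3096)
E = 2486 (E = 6039 - 1*3553 = 6039 - 3553 = 2486)
(v + (503 + 988))*(E - 49027) = (3096 + (503 + 988))*(2486 - 49027) = (3096 + 1491)*(-46541) = 4587*(-46541) = -213483567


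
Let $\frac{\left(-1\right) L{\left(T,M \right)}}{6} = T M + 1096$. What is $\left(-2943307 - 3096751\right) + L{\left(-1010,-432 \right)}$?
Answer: $-8664554$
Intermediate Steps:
$L{\left(T,M \right)} = -6576 - 6 M T$ ($L{\left(T,M \right)} = - 6 \left(T M + 1096\right) = - 6 \left(M T + 1096\right) = - 6 \left(1096 + M T\right) = -6576 - 6 M T$)
$\left(-2943307 - 3096751\right) + L{\left(-1010,-432 \right)} = \left(-2943307 - 3096751\right) - \left(6576 - -2617920\right) = -6040058 - 2624496 = -8664554$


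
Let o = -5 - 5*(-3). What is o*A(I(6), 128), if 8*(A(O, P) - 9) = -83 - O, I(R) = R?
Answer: -85/4 ≈ -21.250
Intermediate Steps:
A(O, P) = -11/8 - O/8 (A(O, P) = 9 + (-83 - O)/8 = 9 + (-83/8 - O/8) = -11/8 - O/8)
o = 10 (o = -5 + 15 = 10)
o*A(I(6), 128) = 10*(-11/8 - ⅛*6) = 10*(-11/8 - ¾) = 10*(-17/8) = -85/4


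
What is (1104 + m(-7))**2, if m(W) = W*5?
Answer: 1142761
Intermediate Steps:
m(W) = 5*W
(1104 + m(-7))**2 = (1104 + 5*(-7))**2 = (1104 - 35)**2 = 1069**2 = 1142761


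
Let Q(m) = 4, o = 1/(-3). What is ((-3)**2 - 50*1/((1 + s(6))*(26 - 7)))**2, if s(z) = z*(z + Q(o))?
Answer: 107765161/1343281 ≈ 80.225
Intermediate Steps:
o = -1/3 ≈ -0.33333
s(z) = z*(4 + z) (s(z) = z*(z + 4) = z*(4 + z))
((-3)**2 - 50*1/((1 + s(6))*(26 - 7)))**2 = ((-3)**2 - 50*1/((1 + 6*(4 + 6))*(26 - 7)))**2 = (9 - 50*1/(19*(1 + 6*10)))**2 = (9 - 50*1/(19*(1 + 60)))**2 = (9 - 50/(61*19))**2 = (9 - 50/1159)**2 = (10381/1159)**2 = 107765161/1343281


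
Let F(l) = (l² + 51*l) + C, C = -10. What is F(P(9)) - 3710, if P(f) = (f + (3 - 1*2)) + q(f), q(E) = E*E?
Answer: 9202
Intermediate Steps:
q(E) = E²
P(f) = 1 + f + f² (P(f) = (f + (3 - 1*2)) + f² = (f + (3 - 2)) + f² = (f + 1) + f² = (1 + f) + f² = 1 + f + f²)
F(l) = -10 + l² + 51*l (F(l) = (l² + 51*l) - 10 = -10 + l² + 51*l)
F(P(9)) - 3710 = (-10 + (1 + 9 + 9²)² + 51*(1 + 9 + 9²)) - 3710 = (-10 + (1 + 9 + 81)² + 51*(1 + 9 + 81)) - 3710 = (-10 + 91² + 51*91) - 3710 = (-10 + 8281 + 4641) - 3710 = 12912 - 3710 = 9202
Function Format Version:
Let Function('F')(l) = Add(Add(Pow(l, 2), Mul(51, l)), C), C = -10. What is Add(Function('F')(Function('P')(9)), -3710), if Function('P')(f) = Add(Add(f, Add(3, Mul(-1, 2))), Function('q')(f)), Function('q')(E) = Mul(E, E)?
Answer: 9202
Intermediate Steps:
Function('q')(E) = Pow(E, 2)
Function('P')(f) = Add(1, f, Pow(f, 2)) (Function('P')(f) = Add(Add(f, Add(3, Mul(-1, 2))), Pow(f, 2)) = Add(Add(f, Add(3, -2)), Pow(f, 2)) = Add(Add(f, 1), Pow(f, 2)) = Add(Add(1, f), Pow(f, 2)) = Add(1, f, Pow(f, 2)))
Function('F')(l) = Add(-10, Pow(l, 2), Mul(51, l)) (Function('F')(l) = Add(Add(Pow(l, 2), Mul(51, l)), -10) = Add(-10, Pow(l, 2), Mul(51, l)))
Add(Function('F')(Function('P')(9)), -3710) = Add(Add(-10, Pow(Add(1, 9, Pow(9, 2)), 2), Mul(51, Add(1, 9, Pow(9, 2)))), -3710) = Add(Add(-10, Pow(Add(1, 9, 81), 2), Mul(51, Add(1, 9, 81))), -3710) = Add(Add(-10, Pow(91, 2), Mul(51, 91)), -3710) = Add(Add(-10, 8281, 4641), -3710) = Add(12912, -3710) = 9202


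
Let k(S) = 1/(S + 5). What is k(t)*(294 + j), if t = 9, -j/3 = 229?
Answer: -393/14 ≈ -28.071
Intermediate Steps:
j = -687 (j = -3*229 = -687)
k(S) = 1/(5 + S)
k(t)*(294 + j) = (294 - 687)/(5 + 9) = -393/14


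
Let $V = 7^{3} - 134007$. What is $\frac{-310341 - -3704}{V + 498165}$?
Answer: $- \frac{306637}{364501} \approx -0.84125$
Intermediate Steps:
$V = -133664$ ($V = 343 - 134007 = -133664$)
$\frac{-310341 - -3704}{V + 498165} = \frac{-310341 - -3704}{-133664 + 498165} = \frac{-310341 + \left(4047 - 343\right)}{364501} = \left(-310341 + 3704\right) \frac{1}{364501} = \left(-306637\right) \frac{1}{364501} = - \frac{306637}{364501}$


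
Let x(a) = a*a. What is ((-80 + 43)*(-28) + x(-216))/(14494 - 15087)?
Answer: -47692/593 ≈ -80.425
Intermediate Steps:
x(a) = a²
((-80 + 43)*(-28) + x(-216))/(14494 - 15087) = ((-80 + 43)*(-28) + (-216)²)/(14494 - 15087) = (-37*(-28) + 46656)/(-593) = (1036 + 46656)*(-1/593) = 47692*(-1/593) = -47692/593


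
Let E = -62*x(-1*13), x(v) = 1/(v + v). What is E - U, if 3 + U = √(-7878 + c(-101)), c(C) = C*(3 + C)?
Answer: 70/13 - 2*√505 ≈ -39.560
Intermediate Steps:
x(v) = 1/(2*v)
E = 31/13 (E = -31/((-1*13)) = -31/(-13) = -31*(-1)/13 = -62*(-1/26) = 31/13 ≈ 2.3846)
U = -3 + 2*√505 (U = -3 + √(-7878 - 101*(3 - 101)) = -3 + √(-7878 - 101*(-98)) = -3 + √(-7878 + 9898) = -3 + √2020 = -3 + 2*√505 ≈ 41.944)
E - U = 31/13 - (-3 + 2*√505) = 31/13 + (3 - 2*√505) = 70/13 - 2*√505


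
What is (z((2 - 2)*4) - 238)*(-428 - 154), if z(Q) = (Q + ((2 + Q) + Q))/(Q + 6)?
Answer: 138322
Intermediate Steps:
z(Q) = (2 + 3*Q)/(6 + Q) (z(Q) = (Q + (2 + 2*Q))/(6 + Q) = (2 + 3*Q)/(6 + Q))
(z((2 - 2)*4) - 238)*(-428 - 154) = ((2 + 3*((2 - 2)*4))/(6 + (2 - 2)*4) - 238)*(-428 - 154) = ((2 + 3*(0*4))/(6 + 0*4) - 238)*(-582) = ((2 + 3*0)/(6 + 0) - 238)*(-582) = ((2 + 0)/6 - 238)*(-582) = ((⅙)*2 - 238)*(-582) = (⅓ - 238)*(-582) = -713/3*(-582) = 138322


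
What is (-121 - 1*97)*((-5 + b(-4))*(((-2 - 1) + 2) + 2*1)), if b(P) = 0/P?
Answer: 1090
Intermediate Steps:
b(P) = 0
(-121 - 1*97)*((-5 + b(-4))*(((-2 - 1) + 2) + 2*1)) = (-121 - 1*97)*((-5 + 0)*(((-2 - 1) + 2) + 2*1)) = (-121 - 97)*(-5*((-3 + 2) + 2)) = -(-1090)*(-1 + 2) = -(-1090) = -218*(-5) = 1090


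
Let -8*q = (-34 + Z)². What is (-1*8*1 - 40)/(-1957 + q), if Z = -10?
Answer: 16/733 ≈ 0.021828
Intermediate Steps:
q = -242 (q = -(-34 - 10)²/8 = -⅛*(-44)² = -⅛*1936 = -242)
(-1*8*1 - 40)/(-1957 + q) = (-1*8*1 - 40)/(-1957 - 242) = (-8*1 - 40)/(-2199) = (-8 - 40)*(-1/2199) = -48*(-1/2199) = 16/733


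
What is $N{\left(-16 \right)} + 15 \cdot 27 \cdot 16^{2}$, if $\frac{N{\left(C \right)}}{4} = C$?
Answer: $103616$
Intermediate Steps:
$N{\left(C \right)} = 4 C$
$N{\left(-16 \right)} + 15 \cdot 27 \cdot 16^{2} = 4 \left(-16\right) + 15 \cdot 27 \cdot 16^{2} = -64 + 405 \cdot 256 = -64 + 103680 = 103616$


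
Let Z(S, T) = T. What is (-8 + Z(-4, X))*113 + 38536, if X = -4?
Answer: 37180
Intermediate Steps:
(-8 + Z(-4, X))*113 + 38536 = (-8 - 4)*113 + 38536 = -12*113 + 38536 = -1356 + 38536 = 37180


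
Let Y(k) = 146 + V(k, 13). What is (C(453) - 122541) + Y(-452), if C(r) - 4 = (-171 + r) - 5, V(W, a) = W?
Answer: -122566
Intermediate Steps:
C(r) = -172 + r (C(r) = 4 + ((-171 + r) - 5) = 4 + (-176 + r) = -172 + r)
Y(k) = 146 + k
(C(453) - 122541) + Y(-452) = ((-172 + 453) - 122541) + (146 - 452) = (281 - 122541) - 306 = -122260 - 306 = -122566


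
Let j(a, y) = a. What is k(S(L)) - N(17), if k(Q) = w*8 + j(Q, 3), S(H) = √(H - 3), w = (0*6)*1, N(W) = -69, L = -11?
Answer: 69 + I*√14 ≈ 69.0 + 3.7417*I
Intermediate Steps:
w = 0 (w = 0*1 = 0)
S(H) = √(-3 + H)
k(Q) = Q (k(Q) = 0*8 + Q = 0 + Q = Q)
k(S(L)) - N(17) = √(-3 - 11) - 1*(-69) = √(-14) + 69 = I*√14 + 69 = 69 + I*√14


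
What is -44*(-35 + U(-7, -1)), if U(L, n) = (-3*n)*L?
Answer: 2464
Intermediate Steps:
U(L, n) = -3*L*n
-44*(-35 + U(-7, -1)) = -44*(-35 - 3*(-7)*(-1)) = -44*(-35 - 21) = -44*(-56) = 2464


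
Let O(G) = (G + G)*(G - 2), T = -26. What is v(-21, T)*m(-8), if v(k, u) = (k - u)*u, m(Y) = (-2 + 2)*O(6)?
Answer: 0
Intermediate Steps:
O(G) = 2*G*(-2 + G) (O(G) = (2*G)*(-2 + G) = 2*G*(-2 + G))
m(Y) = 0 (m(Y) = (-2 + 2)*(2*6*(-2 + 6)) = 0*(2*6*4) = 0*48 = 0)
v(k, u) = u*(k - u)
v(-21, T)*m(-8) = -26*(-21 - 1*(-26))*0 = -26*(-21 + 26)*0 = -26*5*0 = -130*0 = 0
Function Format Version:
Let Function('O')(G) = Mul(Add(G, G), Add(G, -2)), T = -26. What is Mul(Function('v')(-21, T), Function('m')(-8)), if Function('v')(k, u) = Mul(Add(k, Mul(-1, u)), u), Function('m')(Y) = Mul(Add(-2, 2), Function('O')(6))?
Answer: 0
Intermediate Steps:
Function('O')(G) = Mul(2, G, Add(-2, G)) (Function('O')(G) = Mul(Mul(2, G), Add(-2, G)) = Mul(2, G, Add(-2, G)))
Function('m')(Y) = 0 (Function('m')(Y) = Mul(Add(-2, 2), Mul(2, 6, Add(-2, 6))) = Mul(0, Mul(2, 6, 4)) = Mul(0, 48) = 0)
Function('v')(k, u) = Mul(u, Add(k, Mul(-1, u)))
Mul(Function('v')(-21, T), Function('m')(-8)) = Mul(Mul(-26, Add(-21, Mul(-1, -26))), 0) = Mul(Mul(-26, Add(-21, 26)), 0) = Mul(Mul(-26, 5), 0) = Mul(-130, 0) = 0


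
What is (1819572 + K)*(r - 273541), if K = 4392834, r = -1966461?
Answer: -13915801864812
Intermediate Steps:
(1819572 + K)*(r - 273541) = (1819572 + 4392834)*(-1966461 - 273541) = 6212406*(-2240002) = -13915801864812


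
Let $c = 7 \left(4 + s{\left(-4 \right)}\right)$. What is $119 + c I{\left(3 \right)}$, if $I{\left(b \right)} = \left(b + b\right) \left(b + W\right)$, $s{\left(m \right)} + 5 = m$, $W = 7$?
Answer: $-1981$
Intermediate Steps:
$s{\left(m \right)} = -5 + m$
$I{\left(b \right)} = 2 b \left(7 + b\right)$ ($I{\left(b \right)} = \left(b + b\right) \left(b + 7\right) = 2 b \left(7 + b\right)$)
$c = -35$ ($c = 7 \left(4 - 9\right) = 7 \left(-5\right) = -35$)
$119 + c I{\left(3 \right)} = 119 - 35 \cdot 2 \cdot 3 \left(7 + 3\right) = 119 - 35 \cdot 2 \cdot 3 \cdot 10 = 119 - 2100 = -1981$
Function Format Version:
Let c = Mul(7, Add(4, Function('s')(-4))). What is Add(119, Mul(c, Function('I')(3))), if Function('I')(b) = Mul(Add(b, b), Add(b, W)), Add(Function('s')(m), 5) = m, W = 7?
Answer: -1981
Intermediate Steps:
Function('s')(m) = Add(-5, m)
Function('I')(b) = Mul(2, b, Add(7, b)) (Function('I')(b) = Mul(Add(b, b), Add(b, 7)) = Mul(Mul(2, b), Add(7, b)) = Mul(2, b, Add(7, b)))
c = -35 (c = Mul(7, Add(4, Add(-5, -4))) = Mul(7, Add(4, -9)) = Mul(7, -5) = -35)
Add(119, Mul(c, Function('I')(3))) = Add(119, Mul(-35, Mul(2, 3, Add(7, 3)))) = Add(119, Mul(-35, Mul(2, 3, 10))) = Add(119, Mul(-35, 60)) = Add(119, -2100) = -1981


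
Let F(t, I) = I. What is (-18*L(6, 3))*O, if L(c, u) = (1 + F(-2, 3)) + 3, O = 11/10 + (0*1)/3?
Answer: -693/5 ≈ -138.60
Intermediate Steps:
O = 11/10 (O = 11*(1/10) + 0*(1/3) = 11/10 + 0 = 11/10 ≈ 1.1000)
L(c, u) = 7 (L(c, u) = (1 + 3) + 3 = 4 + 3 = 7)
(-18*L(6, 3))*O = -18*7*(11/10) = -126*11/10 = -693/5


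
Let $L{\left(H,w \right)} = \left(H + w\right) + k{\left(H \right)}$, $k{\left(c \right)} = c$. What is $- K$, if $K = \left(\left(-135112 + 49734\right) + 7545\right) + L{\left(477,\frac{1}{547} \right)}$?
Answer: $\frac{42052812}{547} \approx 76879.0$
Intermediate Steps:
$L{\left(H,w \right)} = w + 2 H$ ($L{\left(H,w \right)} = \left(H + w\right) + H = w + 2 H$)
$K = - \frac{42052812}{547}$ ($K = \left(\left(-135112 + 49734\right) + 7545\right) + \left(\frac{1}{547} + 2 \cdot 477\right) = \left(-85378 + 7545\right) + \left(\frac{1}{547} + 954\right) = -77833 + \frac{521839}{547} = - \frac{42052812}{547} \approx -76879.0$)
$- K = \left(-1\right) \left(- \frac{42052812}{547}\right) = \frac{42052812}{547}$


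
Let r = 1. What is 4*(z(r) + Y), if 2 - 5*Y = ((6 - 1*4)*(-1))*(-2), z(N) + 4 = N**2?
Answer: -68/5 ≈ -13.600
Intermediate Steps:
z(N) = -4 + N**2
Y = -2/5 (Y = 2/5 - (6 - 1*4)*(-1)*(-2)/5 = 2/5 - (6 - 4)*(-1)*(-2)/5 = 2/5 - 2*(-1)*(-2)/5 = 2/5 - (-2)*(-2)/5 = 2/5 - 1/5*4 = 2/5 - 4/5 = -2/5 ≈ -0.40000)
4*(z(r) + Y) = 4*((-4 + 1**2) - 2/5) = 4*((-4 + 1) - 2/5) = 4*(-3 - 2/5) = 4*(-17/5) = -68/5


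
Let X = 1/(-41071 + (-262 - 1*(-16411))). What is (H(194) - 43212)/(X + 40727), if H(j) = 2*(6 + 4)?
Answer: -1076431024/1014998293 ≈ -1.0605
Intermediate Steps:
H(j) = 20 (H(j) = 2*10 = 20)
X = -1/24922 (X = 1/(-41071 + (-262 + 16411)) = 1/(-41071 + 16149) = 1/(-24922) = -1/24922 ≈ -4.0125e-5)
(H(194) - 43212)/(X + 40727) = (20 - 43212)/(-1/24922 + 40727) = -43192/1014998293/24922 = -43192*24922/1014998293 = -1076431024/1014998293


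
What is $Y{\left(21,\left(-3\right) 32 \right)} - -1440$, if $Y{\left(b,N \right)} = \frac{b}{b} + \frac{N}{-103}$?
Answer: $\frac{148519}{103} \approx 1441.9$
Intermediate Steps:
$Y{\left(b,N \right)} = 1 - \frac{N}{103}$ ($Y{\left(b,N \right)} = 1 + N \left(- \frac{1}{103}\right) = 1 - \frac{N}{103}$)
$Y{\left(21,\left(-3\right) 32 \right)} - -1440 = \left(1 - \frac{\left(-3\right) 32}{103}\right) - -1440 = \left(1 - - \frac{96}{103}\right) + 1440 = \left(1 + \frac{96}{103}\right) + 1440 = \frac{199}{103} + 1440 = \frac{148519}{103}$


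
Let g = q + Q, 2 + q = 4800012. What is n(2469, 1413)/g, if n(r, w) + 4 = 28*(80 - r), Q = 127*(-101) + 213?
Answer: -16724/1196849 ≈ -0.013973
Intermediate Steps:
Q = -12614 (Q = -12827 + 213 = -12614)
q = 4800010 (q = -2 + 4800012 = 4800010)
n(r, w) = 2236 - 28*r (n(r, w) = -4 + 28*(80 - r) = -4 + (2240 - 28*r) = 2236 - 28*r)
g = 4787396 (g = 4800010 - 12614 = 4787396)
n(2469, 1413)/g = (2236 - 28*2469)/4787396 = (2236 - 69132)*(1/4787396) = -66896*1/4787396 = -16724/1196849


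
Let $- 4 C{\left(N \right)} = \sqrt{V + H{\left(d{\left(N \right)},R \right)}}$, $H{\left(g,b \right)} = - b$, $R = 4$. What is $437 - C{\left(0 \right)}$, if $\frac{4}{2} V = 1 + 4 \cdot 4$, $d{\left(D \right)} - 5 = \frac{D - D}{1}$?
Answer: $437 + \frac{3 \sqrt{2}}{8} \approx 437.53$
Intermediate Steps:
$d{\left(D \right)} = 5$ ($d{\left(D \right)} = 5 + \frac{D - D}{1} = 5 + 0 \cdot 1 = 5 + 0 = 5$)
$V = \frac{17}{2}$ ($V = \frac{1 + 4 \cdot 4}{2} = \frac{1 + 16}{2} = \frac{1}{2} \cdot 17 = \frac{17}{2} \approx 8.5$)
$C{\left(N \right)} = - \frac{3 \sqrt{2}}{8}$ ($C{\left(N \right)} = - \frac{\sqrt{\frac{17}{2} - 4}}{4} = - \frac{\sqrt{\frac{9}{2}}}{4} = - \frac{\frac{3}{2} \sqrt{2}}{4} = - \frac{3 \sqrt{2}}{8}$)
$437 - C{\left(0 \right)} = 437 - - \frac{3 \sqrt{2}}{8} = 437 + \frac{3 \sqrt{2}}{8}$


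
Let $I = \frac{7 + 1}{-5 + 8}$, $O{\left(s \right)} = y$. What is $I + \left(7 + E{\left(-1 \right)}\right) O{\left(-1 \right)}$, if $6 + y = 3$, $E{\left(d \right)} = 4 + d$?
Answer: $- \frac{82}{3} \approx -27.333$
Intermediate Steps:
$y = -3$ ($y = -6 + 3 = -3$)
$O{\left(s \right)} = -3$
$I = \frac{8}{3} \approx 2.6667$
$I + \left(7 + E{\left(-1 \right)}\right) O{\left(-1 \right)} = \frac{8}{3} + \left(7 + \left(4 - 1\right)\right) \left(-3\right) = \frac{8}{3} + \left(7 + 3\right) \left(-3\right) = \frac{8}{3} + 10 \left(-3\right) = \frac{8}{3} - 30 = - \frac{82}{3}$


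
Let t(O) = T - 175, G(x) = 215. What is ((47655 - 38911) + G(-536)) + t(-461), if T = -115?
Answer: 8669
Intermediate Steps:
t(O) = -290 (t(O) = -115 - 175 = -290)
((47655 - 38911) + G(-536)) + t(-461) = ((47655 - 38911) + 215) - 290 = (8744 + 215) - 290 = 8959 - 290 = 8669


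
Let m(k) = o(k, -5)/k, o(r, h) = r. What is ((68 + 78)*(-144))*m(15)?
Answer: -21024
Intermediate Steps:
m(k) = 1 (m(k) = k/k = 1)
((68 + 78)*(-144))*m(15) = ((68 + 78)*(-144))*1 = (146*(-144))*1 = -21024*1 = -21024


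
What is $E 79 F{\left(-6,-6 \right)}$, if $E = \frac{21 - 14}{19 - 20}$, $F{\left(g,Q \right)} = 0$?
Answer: $0$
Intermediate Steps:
$E = -7$ ($E = \frac{7}{-1} = 7 \left(-1\right) = -7$)
$E 79 F{\left(-6,-6 \right)} = \left(-7\right) 79 \cdot 0 = \left(-553\right) 0 = 0$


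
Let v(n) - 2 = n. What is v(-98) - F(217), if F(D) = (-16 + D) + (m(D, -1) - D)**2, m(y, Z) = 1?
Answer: -46953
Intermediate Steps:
v(n) = 2 + n
F(D) = -16 + D + (1 - D)**2 (F(D) = (-16 + D) + (1 - D)**2 = -16 + D + (1 - D)**2)
v(-98) - F(217) = (2 - 98) - (-15 + 217**2 - 1*217) = -96 - (-15 + 47089 - 217) = -96 - 1*46857 = -96 - 46857 = -46953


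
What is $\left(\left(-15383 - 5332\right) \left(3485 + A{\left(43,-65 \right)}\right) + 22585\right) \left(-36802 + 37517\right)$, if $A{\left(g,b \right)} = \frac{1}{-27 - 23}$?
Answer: $- \frac{103201349251}{2} \approx -5.1601 \cdot 10^{10}$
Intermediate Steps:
$A{\left(g,b \right)} = - \frac{1}{50}$ ($A{\left(g,b \right)} = \frac{1}{-50} = - \frac{1}{50}$)
$\left(\left(-15383 - 5332\right) \left(3485 + A{\left(43,-65 \right)}\right) + 22585\right) \left(-36802 + 37517\right) = \left(\left(-15383 - 5332\right) \left(3485 - \frac{1}{50}\right) + 22585\right) \left(-36802 + 37517\right) = \left(\left(-20715\right) \frac{174249}{50} + 22585\right) 715 = \left(- \frac{721913607}{10} + 22585\right) 715 = \left(- \frac{721687757}{10}\right) 715 = - \frac{103201349251}{2}$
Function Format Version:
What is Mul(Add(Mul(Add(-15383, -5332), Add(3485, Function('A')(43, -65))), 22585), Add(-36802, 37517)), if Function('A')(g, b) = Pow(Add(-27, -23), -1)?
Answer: Rational(-103201349251, 2) ≈ -5.1601e+10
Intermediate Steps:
Function('A')(g, b) = Rational(-1, 50) (Function('A')(g, b) = Pow(-50, -1) = Rational(-1, 50))
Mul(Add(Mul(Add(-15383, -5332), Add(3485, Function('A')(43, -65))), 22585), Add(-36802, 37517)) = Mul(Add(Mul(Add(-15383, -5332), Add(3485, Rational(-1, 50))), 22585), Add(-36802, 37517)) = Mul(Add(Mul(-20715, Rational(174249, 50)), 22585), 715) = Mul(Add(Rational(-721913607, 10), 22585), 715) = Mul(Rational(-721687757, 10), 715) = Rational(-103201349251, 2)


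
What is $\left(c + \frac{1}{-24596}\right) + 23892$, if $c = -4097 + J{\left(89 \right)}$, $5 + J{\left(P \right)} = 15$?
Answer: $\frac{487123779}{24596} \approx 19805.0$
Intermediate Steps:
$J{\left(P \right)} = 10$ ($J{\left(P \right)} = -5 + 15 = 10$)
$c = -4087$ ($c = -4097 + 10 = -4087$)
$\left(c + \frac{1}{-24596}\right) + 23892 = \left(-4087 + \frac{1}{-24596}\right) + 23892 = \left(-4087 - \frac{1}{24596}\right) + 23892 = - \frac{100523853}{24596} + 23892 = \frac{487123779}{24596}$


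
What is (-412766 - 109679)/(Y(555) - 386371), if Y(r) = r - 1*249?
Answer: 104489/77213 ≈ 1.3533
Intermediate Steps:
Y(r) = -249 + r (Y(r) = r - 249 = -249 + r)
(-412766 - 109679)/(Y(555) - 386371) = (-412766 - 109679)/((-249 + 555) - 386371) = -522445/(306 - 386371) = -522445/(-386065) = -522445*(-1/386065) = 104489/77213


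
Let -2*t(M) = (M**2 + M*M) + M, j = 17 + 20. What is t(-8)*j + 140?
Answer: -2080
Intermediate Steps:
j = 37
t(M) = -M**2 - M/2 (t(M) = -((M**2 + M*M) + M)/2 = -((M**2 + M**2) + M)/2 = -(2*M**2 + M)/2 = -(M + 2*M**2)/2 = -M**2 - M/2)
t(-8)*j + 140 = -1*(-8)*(1/2 - 8)*37 + 140 = -1*(-8)*(-15/2)*37 + 140 = -60*37 + 140 = -2220 + 140 = -2080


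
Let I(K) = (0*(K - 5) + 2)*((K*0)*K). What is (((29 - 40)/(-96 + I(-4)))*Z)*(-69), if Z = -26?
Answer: 3289/16 ≈ 205.56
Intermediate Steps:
I(K) = 0 (I(K) = (0*(-5 + K) + 2)*(0*K) = (0 + 2)*0 = 2*0 = 0)
(((29 - 40)/(-96 + I(-4)))*Z)*(-69) = (((29 - 40)/(-96 + 0))*(-26))*(-69) = (-11/(-96)*(-26))*(-69) = (-11*(-1/96)*(-26))*(-69) = ((11/96)*(-26))*(-69) = -143/48*(-69) = 3289/16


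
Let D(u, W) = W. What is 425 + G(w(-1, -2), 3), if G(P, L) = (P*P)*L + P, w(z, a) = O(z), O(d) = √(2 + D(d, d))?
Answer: 429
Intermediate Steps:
O(d) = √(2 + d)
w(z, a) = √(2 + z)
G(P, L) = P + L*P² (G(P, L) = P²*L + P = L*P² + P = P + L*P²)
425 + G(w(-1, -2), 3) = 425 + √(2 - 1)*(1 + 3*√(2 - 1)) = 425 + √1*(1 + 3*√1) = 425 + 1*(1 + 3*1) = 425 + 1*(1 + 3) = 425 + 1*4 = 425 + 4 = 429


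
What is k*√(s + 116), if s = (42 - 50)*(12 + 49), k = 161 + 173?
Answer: 668*I*√93 ≈ 6442.0*I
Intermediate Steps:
k = 334
s = -488 (s = -8*61 = -488)
k*√(s + 116) = 334*√(-488 + 116) = 334*√(-372) = 334*(2*I*√93) = 668*I*√93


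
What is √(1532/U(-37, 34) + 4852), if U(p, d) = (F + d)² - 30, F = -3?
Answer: 2*√21464034/133 ≈ 69.668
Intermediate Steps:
U(p, d) = -30 + (-3 + d)² (U(p, d) = (-3 + d)² - 30 = -30 + (-3 + d)²)
√(1532/U(-37, 34) + 4852) = √(1532/(-30 + (-3 + 34)²) + 4852) = √(1532/(-30 + 31²) + 4852) = √(1532/(-30 + 961) + 4852) = √(1532/931 + 4852) = √(4518744/931) = 2*√21464034/133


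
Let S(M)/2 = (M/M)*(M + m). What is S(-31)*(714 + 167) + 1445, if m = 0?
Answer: -53177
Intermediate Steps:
S(M) = 2*M (S(M) = 2*((M/M)*(M + 0)) = 2*(1*M) = 2*M)
S(-31)*(714 + 167) + 1445 = (2*(-31))*(714 + 167) + 1445 = -62*881 + 1445 = -54622 + 1445 = -53177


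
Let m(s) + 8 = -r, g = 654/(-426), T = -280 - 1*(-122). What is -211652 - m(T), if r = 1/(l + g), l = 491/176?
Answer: -3317930492/15677 ≈ -2.1164e+5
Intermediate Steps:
l = 491/176 (l = 491*(1/176) = 491/176 ≈ 2.7898)
T = -158 (T = -280 + 122 = -158)
g = -109/71 (g = 654*(-1/426) = -109/71 ≈ -1.5352)
r = 12496/15677 (r = 1/(491/176 - 109/71) = 1/(15677/12496) = 12496/15677 ≈ 0.79709)
m(s) = -137912/15677 (m(s) = -8 - 1*12496/15677 = -8 - 12496/15677 = -137912/15677)
-211652 - m(T) = -211652 - 1*(-137912/15677) = -211652 + 137912/15677 = -3317930492/15677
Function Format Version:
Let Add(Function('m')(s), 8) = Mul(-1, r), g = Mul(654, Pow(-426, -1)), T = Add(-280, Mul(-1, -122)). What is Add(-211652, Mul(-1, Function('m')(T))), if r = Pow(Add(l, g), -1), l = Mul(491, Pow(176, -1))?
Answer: Rational(-3317930492, 15677) ≈ -2.1164e+5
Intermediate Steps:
l = Rational(491, 176) (l = Mul(491, Rational(1, 176)) = Rational(491, 176) ≈ 2.7898)
T = -158 (T = Add(-280, 122) = -158)
g = Rational(-109, 71) (g = Mul(654, Rational(-1, 426)) = Rational(-109, 71) ≈ -1.5352)
r = Rational(12496, 15677) (r = Pow(Add(Rational(491, 176), Rational(-109, 71)), -1) = Pow(Rational(15677, 12496), -1) = Rational(12496, 15677) ≈ 0.79709)
Function('m')(s) = Rational(-137912, 15677) (Function('m')(s) = Add(-8, Mul(-1, Rational(12496, 15677))) = Add(-8, Rational(-12496, 15677)) = Rational(-137912, 15677))
Add(-211652, Mul(-1, Function('m')(T))) = Add(-211652, Mul(-1, Rational(-137912, 15677))) = Add(-211652, Rational(137912, 15677)) = Rational(-3317930492, 15677)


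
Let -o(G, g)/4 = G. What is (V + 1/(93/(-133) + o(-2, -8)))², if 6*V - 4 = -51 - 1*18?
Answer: 3883408489/33942276 ≈ 114.41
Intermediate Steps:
o(G, g) = -4*G
V = -65/6 (V = ⅔ + (-51 - 1*18)/6 = ⅔ + (-51 - 18)/6 = ⅔ + (⅙)*(-69) = ⅔ - 23/2 = -65/6 ≈ -10.833)
(V + 1/(93/(-133) + o(-2, -8)))² = (-65/6 + 1/(93/(-133) - 4*(-2)))² = (-65/6 + 1/(93*(-1/133) + 8))² = (-65/6 + 1/(-93/133 + 8))² = (-65/6 + 1/(971/133))² = (-65/6 + 133/971)² = (-62317/5826)² = 3883408489/33942276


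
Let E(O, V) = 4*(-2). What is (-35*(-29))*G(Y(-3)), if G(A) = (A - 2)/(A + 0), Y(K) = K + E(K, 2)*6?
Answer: 53795/51 ≈ 1054.8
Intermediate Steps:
E(O, V) = -8
Y(K) = -48 + K (Y(K) = K - 8*6 = K - 48 = -48 + K)
G(A) = (-2 + A)/A
(-35*(-29))*G(Y(-3)) = (-35*(-29))*((-2 + (-48 - 3))/(-48 - 3)) = 1015*((-2 - 51)/(-51)) = 1015*(-1/51*(-53)) = 1015*(53/51) = 53795/51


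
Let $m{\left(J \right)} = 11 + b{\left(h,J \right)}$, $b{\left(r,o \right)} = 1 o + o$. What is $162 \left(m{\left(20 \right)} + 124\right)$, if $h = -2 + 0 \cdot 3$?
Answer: $28350$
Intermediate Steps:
$h = -2$ ($h = -2 + 0 = -2$)
$b{\left(r,o \right)} = 2 o$ ($b{\left(r,o \right)} = o + o = 2 o$)
$m{\left(J \right)} = 11 + 2 J$
$162 \left(m{\left(20 \right)} + 124\right) = 162 \left(\left(11 + 2 \cdot 20\right) + 124\right) = 162 \left(\left(11 + 40\right) + 124\right) = 162 \left(51 + 124\right) = 162 \cdot 175 = 28350$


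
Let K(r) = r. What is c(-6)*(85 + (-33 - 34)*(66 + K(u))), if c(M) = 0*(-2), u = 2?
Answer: 0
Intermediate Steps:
c(M) = 0
c(-6)*(85 + (-33 - 34)*(66 + K(u))) = 0*(85 + (-33 - 34)*(66 + 2)) = 0*(85 - 67*68) = 0*(85 - 4556) = 0*(-4471) = 0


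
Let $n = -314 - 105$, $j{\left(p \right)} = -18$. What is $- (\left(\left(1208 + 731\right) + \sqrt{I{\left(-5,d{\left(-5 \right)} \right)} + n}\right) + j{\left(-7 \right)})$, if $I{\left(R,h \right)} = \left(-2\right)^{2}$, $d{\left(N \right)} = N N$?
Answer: $-1921 - i \sqrt{415} \approx -1921.0 - 20.372 i$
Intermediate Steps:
$d{\left(N \right)} = N^{2}$
$I{\left(R,h \right)} = 4$
$n = -419$ ($n = -314 - 105 = -419$)
$- (\left(\left(1208 + 731\right) + \sqrt{I{\left(-5,d{\left(-5 \right)} \right)} + n}\right) + j{\left(-7 \right)}) = - (\left(\left(1208 + 731\right) + \sqrt{4 - 419}\right) - 18) = - (\left(1939 + \sqrt{-415}\right) - 18) = - (\left(1939 + i \sqrt{415}\right) - 18) = - (1921 + i \sqrt{415}) = -1921 - i \sqrt{415}$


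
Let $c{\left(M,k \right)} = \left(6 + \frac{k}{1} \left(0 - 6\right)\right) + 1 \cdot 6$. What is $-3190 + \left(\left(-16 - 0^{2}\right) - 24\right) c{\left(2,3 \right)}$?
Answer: $-2950$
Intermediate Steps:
$c{\left(M,k \right)} = 12 - 6 k$ ($c{\left(M,k \right)} = \left(6 + k 1 \left(0 - 6\right)\right) + 6 = \left(6 + k \left(-6\right)\right) + 6 = \left(6 - 6 k\right) + 6 = 12 - 6 k$)
$-3190 + \left(\left(-16 - 0^{2}\right) - 24\right) c{\left(2,3 \right)} = -3190 + \left(\left(-16 - 0^{2}\right) - 24\right) \left(12 - 18\right) = -3190 + \left(\left(-16 - 0\right) - 24\right) \left(12 - 18\right) = -3190 + \left(\left(-16 + 0\right) - 24\right) \left(-6\right) = -3190 + \left(-16 - 24\right) \left(-6\right) = -3190 - -240 = -3190 + 240 = -2950$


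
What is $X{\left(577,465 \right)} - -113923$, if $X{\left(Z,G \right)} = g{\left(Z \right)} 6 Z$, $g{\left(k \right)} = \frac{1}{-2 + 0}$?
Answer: $112192$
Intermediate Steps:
$g{\left(k \right)} = - \frac{1}{2}$ ($g{\left(k \right)} = \frac{1}{-2} = - \frac{1}{2}$)
$X{\left(Z,G \right)} = - 3 Z$ ($X{\left(Z,G \right)} = \left(- \frac{1}{2}\right) 6 Z = - 3 Z$)
$X{\left(577,465 \right)} - -113923 = \left(-3\right) 577 - -113923 = -1731 + 113923 = 112192$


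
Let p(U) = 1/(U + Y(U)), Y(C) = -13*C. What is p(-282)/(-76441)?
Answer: -1/258676344 ≈ -3.8658e-9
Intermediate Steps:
p(U) = -1/(12*U) (p(U) = 1/(U - 13*U) = 1/(-12*U) = -1/(12*U))
p(-282)/(-76441) = -1/12/(-282)/(-76441) = -1/12*(-1/282)*(-1/76441) = (1/3384)*(-1/76441) = -1/258676344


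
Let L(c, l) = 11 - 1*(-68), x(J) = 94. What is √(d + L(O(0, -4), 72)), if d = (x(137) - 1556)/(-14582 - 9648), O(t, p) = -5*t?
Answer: 6*√322331690/12115 ≈ 8.8916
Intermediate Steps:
L(c, l) = 79 (L(c, l) = 11 + 68 = 79)
d = 731/12115 (d = (94 - 1556)/(-14582 - 9648) = -1462/(-24230) = -1462*(-1/24230) = 731/12115 ≈ 0.060338)
√(d + L(O(0, -4), 72)) = √(731/12115 + 79) = √(957816/12115) = 6*√322331690/12115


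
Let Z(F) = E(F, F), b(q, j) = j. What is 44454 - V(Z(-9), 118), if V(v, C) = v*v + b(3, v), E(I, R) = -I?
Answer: 44364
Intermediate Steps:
Z(F) = -F
V(v, C) = v + v² (V(v, C) = v*v + v = v² + v = v + v²)
44454 - V(Z(-9), 118) = 44454 - (-1*(-9))*(1 - 1*(-9)) = 44454 - 9*(1 + 9) = 44454 - 9*10 = 44454 - 1*90 = 44454 - 90 = 44364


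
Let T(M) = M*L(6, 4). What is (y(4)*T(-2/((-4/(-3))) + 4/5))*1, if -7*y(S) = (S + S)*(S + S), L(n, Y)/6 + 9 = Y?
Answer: -192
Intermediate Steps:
L(n, Y) = -54 + 6*Y
y(S) = -4*S**2/7 (y(S) = -(S + S)*(S + S)/7 = -2*S*2*S/7 = -4*S**2/7)
T(M) = -30*M (T(M) = M*(-54 + 6*4) = M*(-54 + 24) = M*(-30) = -30*M)
(y(4)*T(-2/((-4/(-3))) + 4/5))*1 = ((-4/7*4**2)*(-30*(-2/((-4/(-3))) + 4/5)))*1 = ((-4/7*16)*(-30*(-2/((-4*(-1/3))) + 4*(1/5))))*1 = -(-1920)*(-2/4/3 + 4/5)/7*1 = -(-1920)*(-2*3/4 + 4/5)/7*1 = -(-1920)*(-3/2 + 4/5)/7*1 = -(-1920)*(-7)/(7*10)*1 = -64/7*21*1 = -192*1 = -192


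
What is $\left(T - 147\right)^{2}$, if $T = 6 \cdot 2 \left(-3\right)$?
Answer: $33489$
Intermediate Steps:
$T = -36$ ($T = 12 \left(-3\right) = -36$)
$\left(T - 147\right)^{2} = \left(-36 - 147\right)^{2} = \left(-183\right)^{2} = 33489$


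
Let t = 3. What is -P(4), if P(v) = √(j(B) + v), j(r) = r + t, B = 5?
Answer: -2*√3 ≈ -3.4641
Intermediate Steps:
j(r) = 3 + r (j(r) = r + 3 = 3 + r)
P(v) = √(8 + v) (P(v) = √((3 + 5) + v) = √(8 + v))
-P(4) = -√(8 + 4) = -√12 = -2*√3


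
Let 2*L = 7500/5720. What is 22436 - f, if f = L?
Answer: 12833017/572 ≈ 22435.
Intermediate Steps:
L = 375/572 (L = (7500/5720)/2 = (7500*(1/5720))/2 = (½)*(375/286) = 375/572 ≈ 0.65559)
f = 375/572 ≈ 0.65559
22436 - f = 22436 - 1*375/572 = 22436 - 375/572 = 12833017/572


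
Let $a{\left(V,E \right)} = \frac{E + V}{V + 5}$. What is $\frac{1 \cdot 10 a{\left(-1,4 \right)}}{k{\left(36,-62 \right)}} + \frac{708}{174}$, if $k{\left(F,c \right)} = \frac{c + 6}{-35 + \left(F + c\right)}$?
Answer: $\frac{39751}{3248} \approx 12.239$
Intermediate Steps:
$k{\left(F,c \right)} = \frac{6 + c}{-35 + F + c}$
$a{\left(V,E \right)} = \frac{E + V}{5 + V}$
$\frac{1 \cdot 10 a{\left(-1,4 \right)}}{k{\left(36,-62 \right)}} + \frac{708}{174} = \frac{1 \cdot 10 \frac{4 - 1}{5 - 1}}{\frac{1}{-35 + 36 - 62} \left(6 - 62\right)} + \frac{708}{174} = \frac{10 \cdot \frac{1}{4} \cdot 3}{\frac{1}{-61} \left(-56\right)} + 708 \cdot \frac{1}{174} = \frac{10 \cdot \frac{1}{4} \cdot 3}{\left(- \frac{1}{61}\right) \left(-56\right)} + \frac{118}{29} = \frac{10 \cdot \frac{3}{4}}{\frac{56}{61}} + \frac{118}{29} = \frac{15}{2} \cdot \frac{61}{56} + \frac{118}{29} = \frac{915}{112} + \frac{118}{29} = \frac{39751}{3248}$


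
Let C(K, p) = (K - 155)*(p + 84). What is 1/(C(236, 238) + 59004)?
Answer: 1/85086 ≈ 1.1753e-5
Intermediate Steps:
C(K, p) = (-155 + K)*(84 + p)
1/(C(236, 238) + 59004) = 1/((-13020 - 155*238 + 84*236 + 236*238) + 59004) = 1/((-13020 - 36890 + 19824 + 56168) + 59004) = 1/(26082 + 59004) = 1/85086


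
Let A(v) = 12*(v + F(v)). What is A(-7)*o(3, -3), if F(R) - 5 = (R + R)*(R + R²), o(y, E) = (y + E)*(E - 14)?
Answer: 0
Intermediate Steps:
o(y, E) = (-14 + E)*(E + y) (o(y, E) = (E + y)*(-14 + E) = (-14 + E)*(E + y))
F(R) = 5 + 2*R*(R + R²) (F(R) = 5 + (R + R)*(R + R²) = 5 + (2*R)*(R + R²) = 5 + 2*R*(R + R²))
A(v) = 60 + 12*v + 24*v² + 24*v³ (A(v) = 12*(v + (5 + 2*v² + 2*v³)) = 12*(5 + v + 2*v² + 2*v³) = 60 + 12*v + 24*v² + 24*v³)
A(-7)*o(3, -3) = (60 + 12*(-7) + 24*(-7)² + 24*(-7)³)*((-3)² - 14*(-3) - 14*3 - 3*3) = (60 - 84 + 24*49 + 24*(-343))*(9 + 42 - 42 - 9) = (60 - 84 + 1176 - 8232)*0 = -7080*0 = 0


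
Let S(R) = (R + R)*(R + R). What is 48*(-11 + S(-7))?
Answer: 8880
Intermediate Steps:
S(R) = 4*R² (S(R) = (2*R)*(2*R) = 4*R²)
48*(-11 + S(-7)) = 48*(-11 + 4*(-7)²) = 48*(-11 + 4*49) = 48*(-11 + 196) = 48*185 = 8880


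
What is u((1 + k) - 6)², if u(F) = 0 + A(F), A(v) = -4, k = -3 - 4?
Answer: 16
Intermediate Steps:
k = -7
u(F) = -4 (u(F) = 0 - 4 = -4)
u((1 + k) - 6)² = (-4)² = 16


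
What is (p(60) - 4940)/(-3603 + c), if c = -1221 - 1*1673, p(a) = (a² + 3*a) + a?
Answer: 1100/6497 ≈ 0.16931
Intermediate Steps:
p(a) = a² + 4*a
c = -2894 (c = -1221 - 1673 = -2894)
(p(60) - 4940)/(-3603 + c) = (60*(4 + 60) - 4940)/(-3603 - 2894) = (60*64 - 4940)/(-6497) = (3840 - 4940)*(-1/6497) = -1100*(-1/6497) = 1100/6497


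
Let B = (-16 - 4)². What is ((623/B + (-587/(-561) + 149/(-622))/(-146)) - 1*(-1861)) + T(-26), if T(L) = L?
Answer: 9356411736109/5094553200 ≈ 1836.6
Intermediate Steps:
B = 400 (B = (-20)² = 400)
((623/B + (-587/(-561) + 149/(-622))/(-146)) - 1*(-1861)) + T(-26) = ((623/400 + (-587/(-561) + 149/(-622))/(-146)) - 1*(-1861)) - 26 = ((623*(1/400) + (-587*(-1/561) + 149*(-1/622))*(-1/146)) + 1861) - 26 = ((623/400 + (587/561 - 149/622)*(-1/146)) + 1861) - 26 = ((623/400 + (281525/348942)*(-1/146)) + 1861) - 26 = ((623/400 - 281525/50945532) + 1861) - 26 = (7906614109/5094553200 + 1861) - 26 = 9488870119309/5094553200 - 26 = 9356411736109/5094553200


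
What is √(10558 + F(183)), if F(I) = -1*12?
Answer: √10546 ≈ 102.69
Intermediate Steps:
F(I) = -12
√(10558 + F(183)) = √(10558 - 12) = √10546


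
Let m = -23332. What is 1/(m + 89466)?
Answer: 1/66134 ≈ 1.5121e-5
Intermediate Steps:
1/(m + 89466) = 1/(-23332 + 89466) = 1/66134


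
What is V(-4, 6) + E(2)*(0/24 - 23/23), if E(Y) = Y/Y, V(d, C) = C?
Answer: 5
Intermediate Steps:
E(Y) = 1
V(-4, 6) + E(2)*(0/24 - 23/23) = 6 + 1*(0/24 - 23/23) = 6 + 1*(0*(1/24) - 23*1/23) = 6 + 1*(0 - 1) = 6 + 1*(-1) = 6 - 1 = 5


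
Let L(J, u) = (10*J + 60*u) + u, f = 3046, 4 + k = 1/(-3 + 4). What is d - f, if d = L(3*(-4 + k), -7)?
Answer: -3683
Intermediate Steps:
k = -3 (k = -4 + 1/(-3 + 4) = -4 + 1/1 = -4 + 1 = -3)
L(J, u) = 10*J + 61*u
d = -637 (d = 10*(3*(-4 - 3)) + 61*(-7) = 10*(3*(-7)) - 427 = 10*(-21) - 427 = -210 - 427 = -637)
d - f = -637 - 1*3046 = -637 - 3046 = -3683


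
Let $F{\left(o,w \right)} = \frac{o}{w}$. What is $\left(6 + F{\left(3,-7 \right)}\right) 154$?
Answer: $858$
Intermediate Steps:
$\left(6 + F{\left(3,-7 \right)}\right) 154 = \left(6 + \frac{3}{-7}\right) 154 = \left(6 + 3 \left(- \frac{1}{7}\right)\right) 154 = \left(6 - \frac{3}{7}\right) 154 = \frac{39}{7} \cdot 154 = 858$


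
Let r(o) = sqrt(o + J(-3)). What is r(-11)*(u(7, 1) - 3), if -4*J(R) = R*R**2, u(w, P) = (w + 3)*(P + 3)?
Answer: 37*I*sqrt(17)/2 ≈ 76.277*I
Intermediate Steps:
u(w, P) = (3 + P)*(3 + w) (u(w, P) = (3 + w)*(3 + P) = (3 + P)*(3 + w))
J(R) = -R**3/4 (J(R) = -R*R**2/4 = -R**3/4)
r(o) = sqrt(27/4 + o) (r(o) = sqrt(o - 1/4*(-3)**3) = sqrt(o - 1/4*(-27)) = sqrt(o + 27/4) = sqrt(27/4 + o))
r(-11)*(u(7, 1) - 3) = (sqrt(27 + 4*(-11))/2)*((9 + 3*1 + 3*7 + 1*7) - 3) = (sqrt(27 - 44)/2)*((9 + 3 + 21 + 7) - 3) = (sqrt(-17)/2)*(40 - 3) = ((I*sqrt(17))/2)*37 = (I*sqrt(17)/2)*37 = 37*I*sqrt(17)/2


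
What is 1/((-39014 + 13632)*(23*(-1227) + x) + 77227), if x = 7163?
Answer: 1/534571383 ≈ 1.8707e-9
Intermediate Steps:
1/((-39014 + 13632)*(23*(-1227) + x) + 77227) = 1/((-39014 + 13632)*(23*(-1227) + 7163) + 77227) = 1/(-25382*(-28221 + 7163) + 77227) = 1/(-25382*(-21058) + 77227) = 1/(534494156 + 77227) = 1/534571383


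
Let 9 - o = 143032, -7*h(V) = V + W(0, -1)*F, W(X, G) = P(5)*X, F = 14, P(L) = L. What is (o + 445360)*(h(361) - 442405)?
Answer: -133770992436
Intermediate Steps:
W(X, G) = 5*X
h(V) = -V/7 (h(V) = -(V + (5*0)*14)/7 = -(V + 0*14)/7 = -(V + 0)/7 = -V/7)
o = -143023 (o = 9 - 1*143032 = 9 - 143032 = -143023)
(o + 445360)*(h(361) - 442405) = (-143023 + 445360)*(-⅐*361 - 442405) = 302337*(-361/7 - 442405) = 302337*(-3097196/7) = -133770992436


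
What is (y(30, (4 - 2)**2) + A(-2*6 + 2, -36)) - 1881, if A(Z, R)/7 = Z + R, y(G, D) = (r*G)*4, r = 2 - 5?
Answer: -2563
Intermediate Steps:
r = -3
y(G, D) = -12*G (y(G, D) = -3*G*4 = -12*G)
A(Z, R) = 7*R + 7*Z (A(Z, R) = 7*(Z + R) = 7*(R + Z) = 7*R + 7*Z)
(y(30, (4 - 2)**2) + A(-2*6 + 2, -36)) - 1881 = (-12*30 + (7*(-36) + 7*(-2*6 + 2))) - 1881 = (-360 + (-252 + 7*(-12 + 2))) - 1881 = (-360 + (-252 + 7*(-10))) - 1881 = (-360 + (-252 - 70)) - 1881 = (-360 - 322) - 1881 = -682 - 1881 = -2563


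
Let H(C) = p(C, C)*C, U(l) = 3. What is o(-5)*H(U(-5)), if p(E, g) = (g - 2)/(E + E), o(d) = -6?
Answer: -3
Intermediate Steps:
p(E, g) = (-2 + g)/(2*E) (p(E, g) = (-2 + g)/((2*E)) = (-2 + g)*(1/(2*E)) = (-2 + g)/(2*E))
H(C) = -1 + C/2 (H(C) = ((-2 + C)/(2*C))*C = -1 + C/2)
o(-5)*H(U(-5)) = -6*(-1 + (½)*3) = -6*(-1 + 3/2) = -6*½ = -3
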